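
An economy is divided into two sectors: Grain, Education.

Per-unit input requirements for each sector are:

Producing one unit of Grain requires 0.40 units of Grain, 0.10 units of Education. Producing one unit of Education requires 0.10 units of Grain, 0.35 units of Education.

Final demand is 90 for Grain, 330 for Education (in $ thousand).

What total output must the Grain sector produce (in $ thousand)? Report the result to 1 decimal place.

x_G = 240.8

I − A =
  [   0.60    -0.10]
  [  -0.10     0.65]
det(I−A) = (0.60)(0.65) − (-0.10)(-0.10) = 0.3800
adj(I−A) = [[0.65, 0.10], [0.10, 0.60]]
(I − A)⁻¹ = adj(I−A) / det(I−A) ≈
  [   1.7105     0.2632]
  [   0.2632     1.5789]
x = (I − A)⁻¹ d = adj(I−A)·d / det(I−A), with det(I−A) = 0.3800:
  x_G = (0.65·90 + 0.10·330) / 0.3800 = 91.50 / 0.3800 ≈ 240.8
  x_E = (0.10·90 + 0.60·330) / 0.3800 = 207.00 / 0.3800 ≈ 544.7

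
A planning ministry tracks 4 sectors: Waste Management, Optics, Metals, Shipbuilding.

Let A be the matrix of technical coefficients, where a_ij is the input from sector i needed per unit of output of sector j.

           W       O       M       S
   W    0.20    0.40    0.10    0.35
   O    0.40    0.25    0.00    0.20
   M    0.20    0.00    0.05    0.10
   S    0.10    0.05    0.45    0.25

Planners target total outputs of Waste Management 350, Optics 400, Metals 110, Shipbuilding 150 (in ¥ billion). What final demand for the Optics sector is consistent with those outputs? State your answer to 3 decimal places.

I − A =
  [   0.80    -0.40    -0.10    -0.35]
  [  -0.40     0.75     0.00    -0.20]
  [  -0.20     0.00     0.95    -0.10]
  [  -0.10    -0.05    -0.45     0.75]
d = (I − A) x:
  d_W = (+0.80)·350 + (-0.40)·400 + (-0.10)·110 + (-0.35)·150 = 56.500
  d_O = (-0.40)·350 + (+0.75)·400 + (+0.00)·110 + (-0.20)·150 = 130.000
  d_M = (-0.20)·350 + (+0.00)·400 + (+0.95)·110 + (-0.10)·150 = 19.500
  d_S = (-0.10)·350 + (-0.05)·400 + (-0.45)·110 + (+0.75)·150 = 8.000

d_O = 130.000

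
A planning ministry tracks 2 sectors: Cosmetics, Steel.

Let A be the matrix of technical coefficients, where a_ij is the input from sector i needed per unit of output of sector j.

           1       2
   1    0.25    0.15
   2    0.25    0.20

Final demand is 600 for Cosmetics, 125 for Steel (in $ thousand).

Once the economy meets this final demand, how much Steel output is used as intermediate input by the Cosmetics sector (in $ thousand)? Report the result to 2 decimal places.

I − A =
  [   0.75    -0.15]
  [  -0.25     0.80]
det(I−A) = (0.75)(0.80) − (-0.15)(-0.25) = 0.5625
adj(I−A) = [[0.80, 0.15], [0.25, 0.75]]
(I − A)⁻¹ = adj(I−A) / det(I−A) ≈
  [   1.4222     0.2667]
  [   0.4444     1.3333]
First solve x = (I − A)⁻¹ d = adj(I−A)·d / det(I−A); in particular x_1 = (0.80·600 + 0.15·125) / 0.5625 = 498.75 / 0.5625 ≈ 886.6667.
Intermediate flow from 2 to 1: z_21 = a_21 · x_1 = 0.25 × 498.75 / 0.5625 = 124.6875 / 0.5625 ≈ 221.67.

z_21 = 221.67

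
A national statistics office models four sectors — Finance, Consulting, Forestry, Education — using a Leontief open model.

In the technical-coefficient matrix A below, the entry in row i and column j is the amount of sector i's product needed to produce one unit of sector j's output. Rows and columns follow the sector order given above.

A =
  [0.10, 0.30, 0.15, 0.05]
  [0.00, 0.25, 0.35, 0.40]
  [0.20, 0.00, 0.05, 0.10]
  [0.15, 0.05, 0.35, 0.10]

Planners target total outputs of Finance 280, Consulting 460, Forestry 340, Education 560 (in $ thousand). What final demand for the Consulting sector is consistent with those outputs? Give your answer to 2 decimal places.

I − A =
  [   0.90    -0.30    -0.15    -0.05]
  [   0.00     0.75    -0.35    -0.40]
  [  -0.20     0.00     0.95    -0.10]
  [  -0.15    -0.05    -0.35     0.90]
d = (I − A) x:
  d_1 = (+0.90)·280 + (-0.30)·460 + (-0.15)·340 + (-0.05)·560 = 35.00
  d_2 = (+0.00)·280 + (+0.75)·460 + (-0.35)·340 + (-0.40)·560 = 2.00
  d_3 = (-0.20)·280 + (+0.00)·460 + (+0.95)·340 + (-0.10)·560 = 211.00
  d_4 = (-0.15)·280 + (-0.05)·460 + (-0.35)·340 + (+0.90)·560 = 320.00

d_2 = 2.00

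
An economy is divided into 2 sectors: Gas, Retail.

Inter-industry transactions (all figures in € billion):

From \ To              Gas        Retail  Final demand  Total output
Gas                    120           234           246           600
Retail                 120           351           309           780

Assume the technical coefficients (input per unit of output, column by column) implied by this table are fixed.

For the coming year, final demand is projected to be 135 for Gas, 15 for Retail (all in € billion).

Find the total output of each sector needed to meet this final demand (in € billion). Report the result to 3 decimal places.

x_1 = 207.237, x_2 = 102.632

Technical coefficients a_ij = z_ij / X_j:
  a_11 = 120/600 = 0.20, a_21 = 120/600 = 0.20
  a_12 = 234/780 = 0.30, a_22 = 351/780 = 0.45
I − A =
  [   0.80    -0.30]
  [  -0.20     0.55]
det(I−A) = (0.80)(0.55) − (-0.30)(-0.20) = 0.3800
adj(I−A) = [[0.55, 0.30], [0.20, 0.80]]
(I − A)⁻¹ = adj(I−A) / det(I−A) ≈
  [   1.4474     0.7895]
  [   0.5263     2.1053]
x = (I − A)⁻¹ d = adj(I−A)·d / det(I−A), with det(I−A) = 0.3800:
  x_1 = (0.55·135 + 0.30·15) / 0.3800 = 78.75 / 0.3800 ≈ 207.237
  x_2 = (0.20·135 + 0.80·15) / 0.3800 = 39.00 / 0.3800 ≈ 102.632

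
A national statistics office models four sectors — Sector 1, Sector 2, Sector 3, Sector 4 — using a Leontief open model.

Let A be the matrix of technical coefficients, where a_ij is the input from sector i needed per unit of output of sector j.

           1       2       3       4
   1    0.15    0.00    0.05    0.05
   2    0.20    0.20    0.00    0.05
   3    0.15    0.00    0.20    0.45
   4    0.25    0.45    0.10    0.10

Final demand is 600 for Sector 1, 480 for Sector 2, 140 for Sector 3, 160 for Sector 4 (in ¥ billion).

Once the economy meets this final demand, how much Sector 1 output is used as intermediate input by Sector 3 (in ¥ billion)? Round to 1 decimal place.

z_13 = 42.4

I − A =
  [   0.85     0.00    -0.05    -0.05]
  [  -0.20     0.80     0.00    -0.05]
  [  -0.15     0.00     0.80    -0.45]
  [  -0.25    -0.45    -0.10     0.90]
Compute the cofactors C_ij = (−1)^(i+j)·(3×3 minor ij) of I−A; the adjugate is their transpose:
adj(I−A) = Cᵀ =
  [ 0.522000   0.028125   0.038875   0.050000]
  [ 0.145750   0.550625   0.014875   0.046125]
  [ 0.235125   0.175500   0.578375   0.312000]
  [ 0.244000   0.302625   0.082500   0.538000]
det(I−A) = Σ_j (I−A)_1j·C_1j = (0.85)(0.522000) + (0.00)(0.145750) + (-0.05)(0.235125) + (-0.05)(0.244000) = 0.41974375
(I − A)⁻¹ = adj(I−A) / det(I−A) ≈
  [   1.2436     0.0670     0.0926     0.1191]
  [   0.3472     1.3118     0.0354     0.1099]
  [   0.5602     0.4181     1.3779     0.7433]
  [   0.5813     0.7210     0.1965     1.2817]
First solve x = (I − A)⁻¹ d = adj(I−A)·d / det(I−A); in particular x_3 = (0.235125·600 + 0.175500·480 + 0.578375·140 + 0.312000·160) / 0.41974375 = 356.2075 / 0.41974375 ≈ 848.631.
Intermediate flow from 1 to 3: z_13 = a_13 · x_3 = 0.05 × 356.2075 / 0.41974375 = 17.810375 / 0.41974375 ≈ 42.4.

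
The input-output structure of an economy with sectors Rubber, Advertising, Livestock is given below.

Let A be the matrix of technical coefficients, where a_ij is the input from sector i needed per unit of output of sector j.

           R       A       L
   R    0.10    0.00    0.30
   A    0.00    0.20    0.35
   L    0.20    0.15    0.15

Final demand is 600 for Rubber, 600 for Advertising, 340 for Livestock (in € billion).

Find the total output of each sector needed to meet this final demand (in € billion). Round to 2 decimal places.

I − A =
  [   0.90     0.00    -0.30]
  [   0.00     0.80    -0.35]
  [  -0.20    -0.15     0.85]
Cofactors of I−A, C_ij = (−1)^(i+j)·(minor ij) (rows/columns in the sector order above):
  C_11 = (0.80)(0.85) − (-0.35)(-0.15) = 0.6275
  C_12 = −[(0.00)(0.85) − (-0.35)(-0.20)] = 0.0700
  C_13 = (0.00)(-0.15) − (0.80)(-0.20) = 0.1600
  C_21 = −[(0.00)(0.85) − (-0.30)(-0.15)] = 0.0450
  C_22 = (0.90)(0.85) − (-0.30)(-0.20) = 0.7050
  C_23 = −[(0.90)(-0.15) − (0.00)(-0.20)] = 0.1350
  C_31 = (0.00)(-0.35) − (-0.30)(0.80) = 0.2400
  C_32 = −[(0.90)(-0.35) − (-0.30)(0.00)] = 0.3150
  C_33 = (0.90)(0.80) − (0.00)(0.00) = 0.7200
det(I−A) = Σ_j (I−A)_1j·C_1j = (0.90)(0.6275) + (0.00)(0.0700) + (-0.30)(0.1600) = 0.51675
adj(I−A) = Cᵀ =
  [ 0.6275   0.0450   0.2400]
  [ 0.0700   0.7050   0.3150]
  [ 0.1600   0.1350   0.7200]
(I − A)⁻¹ = adj(I−A) / det(I−A) ≈
  [   1.2143     0.0871     0.4644]
  [   0.1355     1.3643     0.6096]
  [   0.3096     0.2612     1.3933]
x = (I − A)⁻¹ d = adj(I−A)·d / det(I−A), with det(I−A) = 0.51675:
  x_R = (0.6275·600 + 0.0450·600 + 0.2400·340) / 0.51675 = 485.10 / 0.51675 ≈ 938.75
  x_A = (0.0700·600 + 0.7050·600 + 0.3150·340) / 0.51675 = 572.10 / 0.51675 ≈ 1107.11
  x_L = (0.1600·600 + 0.1350·600 + 0.7200·340) / 0.51675 = 421.80 / 0.51675 ≈ 816.26

x_R = 938.75, x_A = 1107.11, x_L = 816.26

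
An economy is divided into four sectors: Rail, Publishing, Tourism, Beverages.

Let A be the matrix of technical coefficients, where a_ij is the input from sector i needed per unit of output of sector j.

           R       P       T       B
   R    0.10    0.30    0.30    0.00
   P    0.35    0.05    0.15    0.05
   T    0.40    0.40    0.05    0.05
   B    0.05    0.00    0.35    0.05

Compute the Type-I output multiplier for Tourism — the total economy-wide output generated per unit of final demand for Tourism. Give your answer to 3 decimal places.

I − A =
  [   0.90    -0.30    -0.30     0.00]
  [  -0.35     0.95    -0.15    -0.05]
  [  -0.40    -0.40     0.95    -0.05]
  [  -0.05     0.00    -0.35     0.95]
Compute the cofactors C_ij = (−1)^(i+j)·(3×3 minor ij) of I−A; the adjugate is their transpose:
adj(I−A) = Cᵀ =
  [ 0.776750   0.379500   0.318750   0.036750]
  [ 0.376500   0.681750   0.244500   0.048750]
  [ 0.497375   0.456750   0.711750   0.061500]
  [ 0.224125   0.188250   0.279000   0.484500]
det(I−A) = Σ_j (I−A)_1j·C_1j = (0.90)(0.776750) + (-0.30)(0.376500) + (-0.30)(0.497375) + (0.00)(0.224125) = 0.4369125
(I − A)⁻¹ = adj(I−A) / det(I−A) ≈
  [   1.7778     0.8686     0.7296     0.0841]
  [   0.8617     1.5604     0.5596     0.1116]
  [   1.1384     1.0454     1.6290     0.1408]
  [   0.5130     0.4309     0.6386     1.1089]
The output multiplier for sector j is the column-j sum of the Leontief inverse (I − A)⁻¹ = adj(I−A) / det(I−A).
Column T of adj(I−A): (0.318750, 0.244500, 0.711750, 0.279000); det(I−A) = 0.4369125.
m_T = (0.318750 + 0.244500 + 0.711750 + 0.279000) / 0.4369125 = 1.554 / 0.4369125 ≈ 3.557.

m_T = 3.557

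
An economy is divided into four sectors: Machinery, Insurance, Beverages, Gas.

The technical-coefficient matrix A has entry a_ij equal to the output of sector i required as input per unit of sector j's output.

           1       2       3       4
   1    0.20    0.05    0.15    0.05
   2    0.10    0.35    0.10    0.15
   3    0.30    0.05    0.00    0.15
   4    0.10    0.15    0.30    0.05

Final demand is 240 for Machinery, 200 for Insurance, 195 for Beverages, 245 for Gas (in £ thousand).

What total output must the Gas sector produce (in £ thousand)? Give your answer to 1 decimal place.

x_4 = 533.6

I − A =
  [   0.80    -0.05    -0.15    -0.05]
  [  -0.10     0.65    -0.10    -0.15]
  [  -0.30    -0.05     1.00    -0.15]
  [  -0.10    -0.15    -0.30     0.95]
Compute the cofactors C_ij = (−1)^(i+j)·(3×3 minor ij) of I−A; the adjugate is their transpose:
adj(I−A) = Cᵀ =
  [ 0.55650   0.06400   0.10675   0.05625]
  [ 0.14900   0.66950   0.12950   0.13400]
  [ 0.19600   0.07300   0.46650   0.09550]
  [ 0.14400   0.13550   0.17900   0.47950]
det(I−A) = Σ_j (I−A)_1j·C_1j = (0.80)(0.55650) + (-0.05)(0.14900) + (-0.15)(0.19600) + (-0.05)(0.14400) = 0.40115
(I − A)⁻¹ = adj(I−A) / det(I−A) ≈
  [   1.3873     0.1595     0.2661     0.1402]
  [   0.3714     1.6690     0.3228     0.3340]
  [   0.4886     0.1820     1.1629     0.2381]
  [   0.3590     0.3378     0.4462     1.1953]
x = (I − A)⁻¹ d = adj(I−A)·d / det(I−A), with det(I−A) = 0.40115:
  x_1 = (0.55650·240 + 0.06400·200 + 0.10675·195 + 0.05625·245) / 0.40115 = 180.9575 / 0.40115 ≈ 451.1
  x_2 = (0.14900·240 + 0.66950·200 + 0.12950·195 + 0.13400·245) / 0.40115 = 227.7425 / 0.40115 ≈ 567.7
  x_3 = (0.19600·240 + 0.07300·200 + 0.46650·195 + 0.09550·245) / 0.40115 = 176.005 / 0.40115 ≈ 438.8
  x_4 = (0.14400·240 + 0.13550·200 + 0.17900·195 + 0.47950·245) / 0.40115 = 214.0425 / 0.40115 ≈ 533.6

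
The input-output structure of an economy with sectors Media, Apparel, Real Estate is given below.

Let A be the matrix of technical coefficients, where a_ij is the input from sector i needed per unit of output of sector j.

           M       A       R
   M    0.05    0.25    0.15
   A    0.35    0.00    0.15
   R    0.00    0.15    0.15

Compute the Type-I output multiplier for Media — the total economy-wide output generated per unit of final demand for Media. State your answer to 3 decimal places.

I − A =
  [   0.95    -0.25    -0.15]
  [  -0.35     1.00    -0.15]
  [   0.00    -0.15     0.85]
Cofactors of I−A, C_ij = (−1)^(i+j)·(minor ij) (rows/columns in the sector order above):
  C_11 = (1.00)(0.85) − (-0.15)(-0.15) = 0.8275
  C_12 = −[(-0.35)(0.85) − (-0.15)(0.00)] = 0.2975
  C_13 = (-0.35)(-0.15) − (1.00)(0.00) = 0.0525
  C_21 = −[(-0.25)(0.85) − (-0.15)(-0.15)] = 0.2350
  C_22 = (0.95)(0.85) − (-0.15)(0.00) = 0.8075
  C_23 = −[(0.95)(-0.15) − (-0.25)(0.00)] = 0.1425
  C_31 = (-0.25)(-0.15) − (-0.15)(1.00) = 0.1875
  C_32 = −[(0.95)(-0.15) − (-0.15)(-0.35)] = 0.1950
  C_33 = (0.95)(1.00) − (-0.25)(-0.35) = 0.8625
det(I−A) = Σ_j (I−A)_1j·C_1j = (0.95)(0.8275) + (-0.25)(0.2975) + (-0.15)(0.0525) = 0.703875
adj(I−A) = Cᵀ =
  [ 0.8275   0.2350   0.1875]
  [ 0.2975   0.8075   0.1950]
  [ 0.0525   0.1425   0.8625]
(I − A)⁻¹ = adj(I−A) / det(I−A) ≈
  [   1.1756     0.3339     0.2664]
  [   0.4227     1.1472     0.2770]
  [   0.0746     0.2025     1.2254]
The output multiplier for sector j is the column-j sum of the Leontief inverse (I − A)⁻¹ = adj(I−A) / det(I−A).
Column M of adj(I−A): (0.8275, 0.2975, 0.0525); det(I−A) = 0.703875.
m_M = (0.8275 + 0.2975 + 0.0525) / 0.703875 = 1.1775 / 0.703875 ≈ 1.673.

m_M = 1.673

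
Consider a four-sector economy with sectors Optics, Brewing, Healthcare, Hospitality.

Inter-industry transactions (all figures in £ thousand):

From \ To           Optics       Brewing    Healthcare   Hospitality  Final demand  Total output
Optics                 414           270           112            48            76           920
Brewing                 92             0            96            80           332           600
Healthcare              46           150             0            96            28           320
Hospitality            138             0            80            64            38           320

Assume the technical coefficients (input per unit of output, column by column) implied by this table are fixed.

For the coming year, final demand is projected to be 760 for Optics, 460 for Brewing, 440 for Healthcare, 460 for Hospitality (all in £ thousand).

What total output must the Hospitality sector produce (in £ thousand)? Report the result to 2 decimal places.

x_4 = 1994.18

Technical coefficients a_ij = z_ij / X_j:
  a_11 = 414/920 = 0.45, a_21 = 92/920 = 0.10, a_31 = 46/920 = 0.05, a_41 = 138/920 = 0.15
  a_12 = 270/600 = 0.45, a_22 = 0/600 = 0.00, a_32 = 150/600 = 0.25, a_42 = 0/600 = 0.00
  a_13 = 112/320 = 0.35, a_23 = 96/320 = 0.30, a_33 = 0/320 = 0.00, a_43 = 80/320 = 0.25
  a_14 = 48/320 = 0.15, a_24 = 80/320 = 0.25, a_34 = 96/320 = 0.30, a_44 = 64/320 = 0.20
I − A =
  [   0.55    -0.45    -0.35    -0.15]
  [  -0.10     1.00    -0.30    -0.25]
  [  -0.05    -0.25     1.00    -0.30]
  [  -0.15     0.00    -0.25     0.80]
Compute the cofactors C_ij = (−1)^(i+j)·(3×3 minor ij) of I−A; the adjugate is their transpose:
adj(I−A) = Cᵀ =
  [ 0.649375   0.405625   0.453625   0.418625]
  [ 0.138625   0.344625   0.204500   0.210375]
  [ 0.114375   0.142625   0.364625   0.202750]
  [ 0.157500   0.120625   0.199000   0.430750]
det(I−A) = Σ_j (I−A)_1j·C_1j = (0.55)(0.649375) + (-0.45)(0.138625) + (-0.35)(0.114375) + (-0.15)(0.157500) = 0.23111875
(I − A)⁻¹ = adj(I−A) / det(I−A) ≈
  [   2.8097     1.7551     1.9627     1.8113]
  [   0.5998     1.4911     0.8848     0.9102]
  [   0.4949     0.6171     1.5777     0.8773]
  [   0.6815     0.5219     0.8610     1.8638]
x = (I − A)⁻¹ d = adj(I−A)·d / det(I−A), with det(I−A) = 0.23111875:
  x_1 = (0.649375·760 + 0.405625·460 + 0.453625·440 + 0.418625·460) / 0.23111875 = 1072.275 / 0.23111875 ≈ 4639.50
  x_2 = (0.138625·760 + 0.344625·460 + 0.204500·440 + 0.210375·460) / 0.23111875 = 450.635 / 0.23111875 ≈ 1949.80
  x_3 = (0.114375·760 + 0.142625·460 + 0.364625·440 + 0.202750·460) / 0.23111875 = 406.2325 / 0.23111875 ≈ 1757.68
  x_4 = (0.157500·760 + 0.120625·460 + 0.199000·440 + 0.430750·460) / 0.23111875 = 460.8925 / 0.23111875 ≈ 1994.18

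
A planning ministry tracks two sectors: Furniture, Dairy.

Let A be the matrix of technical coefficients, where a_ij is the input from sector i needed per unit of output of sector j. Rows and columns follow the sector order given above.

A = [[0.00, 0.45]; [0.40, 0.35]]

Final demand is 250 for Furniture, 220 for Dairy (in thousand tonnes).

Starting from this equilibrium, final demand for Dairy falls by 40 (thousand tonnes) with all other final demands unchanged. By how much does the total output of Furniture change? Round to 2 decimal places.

I − A =
  [   1.00    -0.45]
  [  -0.40     0.65]
det(I−A) = (1.00)(0.65) − (-0.45)(-0.40) = 0.4700
adj(I−A) = [[0.65, 0.45], [0.40, 1.00]]
(I − A)⁻¹ = adj(I−A) / det(I−A) ≈
  [   1.3830     0.9574]
  [   0.8511     2.1277]
Δx = (I − A)⁻¹ Δd with Δd having -40 in the Dairy component and 0 elsewhere.
So Δx_1 = L_12 · (-40), where L_12 = adj(I−A)_12 / det(I−A) = 0.45 / 0.4700.
Δx_1 = 0.45 × (-40) / 0.4700 = -18.00 / 0.4700 ≈ -38.30.

Δx_1 = -38.30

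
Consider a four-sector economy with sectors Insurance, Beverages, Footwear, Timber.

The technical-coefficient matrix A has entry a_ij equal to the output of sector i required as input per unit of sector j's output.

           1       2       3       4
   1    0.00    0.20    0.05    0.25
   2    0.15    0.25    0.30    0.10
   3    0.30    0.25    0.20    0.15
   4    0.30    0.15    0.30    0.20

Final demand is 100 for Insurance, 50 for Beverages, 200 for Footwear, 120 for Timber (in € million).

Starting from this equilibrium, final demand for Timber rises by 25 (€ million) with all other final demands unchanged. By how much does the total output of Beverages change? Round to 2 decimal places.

Δx_2 = 18.53

I − A =
  [   1.00    -0.20    -0.05    -0.25]
  [  -0.15     0.75    -0.30    -0.10]
  [  -0.30    -0.25     0.80    -0.15]
  [  -0.30    -0.15    -0.30     0.80]
Compute the cofactors C_ij = (−1)^(i+j)·(3×3 minor ij) of I−A; the adjugate is their transpose:
adj(I−A) = Cᵀ =
  [ 0.360000   0.178875   0.150750   0.163125]
  [ 0.207750   0.498250   0.266250   0.177125]
  [ 0.250125   0.272000   0.493125   0.204625]
  [ 0.267750   0.262500   0.291375   0.469875]
det(I−A) = Σ_j (I−A)_1j·C_1j = (1.00)(0.360000) + (-0.20)(0.207750) + (-0.05)(0.250125) + (-0.25)(0.267750) = 0.23900625
(I − A)⁻¹ = adj(I−A) / det(I−A) ≈
  [   1.5062     0.7484     0.6307     0.6825]
  [   0.8692     2.0847     1.1140     0.7411]
  [   1.0465     1.1380     2.0632     0.8561]
  [   1.1203     1.0983     1.2191     1.9660]
Δx = (I − A)⁻¹ Δd with Δd having +25 in the Timber component and 0 elsewhere.
So Δx_2 = L_24 · (+25), where L_24 = adj(I−A)_24 / det(I−A) = 0.177125 / 0.23900625.
Δx_2 = 0.177125 × (+25) / 0.23900625 = 4.428125 / 0.23900625 ≈ 18.53.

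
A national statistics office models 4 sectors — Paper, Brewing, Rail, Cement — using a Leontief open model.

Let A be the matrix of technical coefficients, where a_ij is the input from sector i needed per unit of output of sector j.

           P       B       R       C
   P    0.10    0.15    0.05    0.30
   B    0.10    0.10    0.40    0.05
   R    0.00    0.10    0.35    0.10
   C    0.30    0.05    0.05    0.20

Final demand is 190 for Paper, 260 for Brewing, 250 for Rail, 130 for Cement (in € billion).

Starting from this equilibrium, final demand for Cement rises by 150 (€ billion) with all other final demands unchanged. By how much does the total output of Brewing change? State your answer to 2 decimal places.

Δx_B = 39.73

I − A =
  [   0.90    -0.15    -0.05    -0.30]
  [  -0.10     0.90    -0.40    -0.05]
  [   0.00    -0.10     0.65    -0.10]
  [  -0.30    -0.05    -0.05     0.80]
Compute the cofactors C_ij = (−1)^(i+j)·(3×3 minor ij) of I−A; the adjugate is their transpose:
adj(I−A) = Cᵀ =
  [ 0.427625   0.092750   0.103750   0.179125]
  [ 0.073250   0.403500   0.260500   0.085250]
  [ 0.037000   0.072000   0.549000   0.087000]
  [ 0.167250   0.064500   0.089500   0.480250]
det(I−A) = Σ_j (I−A)_1j·C_1j = (0.90)(0.427625) + (-0.15)(0.073250) + (-0.05)(0.037000) + (-0.30)(0.167250) = 0.32185
(I − A)⁻¹ = adj(I−A) / det(I−A) ≈
  [   1.3286     0.2882     0.3224     0.5565]
  [   0.2276     1.2537     0.8094     0.2649]
  [   0.1150     0.2237     1.7058     0.2703]
  [   0.5197     0.2004     0.2781     1.4922]
Δx = (I − A)⁻¹ Δd with Δd having +150 in the Cement component and 0 elsewhere.
So Δx_B = L_BC · (+150), where L_BC = adj(I−A)_BC / det(I−A) = 0.085250 / 0.32185.
Δx_B = 0.085250 × (+150) / 0.32185 = 12.7875 / 0.32185 ≈ 39.73.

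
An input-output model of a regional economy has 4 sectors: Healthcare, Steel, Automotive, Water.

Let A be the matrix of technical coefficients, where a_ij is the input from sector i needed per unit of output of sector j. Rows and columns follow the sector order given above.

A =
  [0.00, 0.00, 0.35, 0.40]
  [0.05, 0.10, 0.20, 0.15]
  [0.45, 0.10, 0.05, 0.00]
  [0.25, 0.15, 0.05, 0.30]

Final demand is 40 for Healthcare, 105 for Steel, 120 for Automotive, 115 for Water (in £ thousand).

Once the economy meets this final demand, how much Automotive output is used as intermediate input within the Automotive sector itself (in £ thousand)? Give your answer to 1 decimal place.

z_33 = 14.1

I − A =
  [   1.00     0.00    -0.35    -0.40]
  [  -0.05     0.90    -0.20    -0.15]
  [  -0.45    -0.10     0.95     0.00]
  [  -0.25    -0.15    -0.05     0.70]
Compute the cofactors C_ij = (−1)^(i+j)·(3×3 minor ij) of I−A; the adjugate is their transpose:
adj(I−A) = Cᵀ =
  [ 0.562375   0.083500   0.242625   0.339250]
  [ 0.135250   0.450750   0.153875   0.173875]
  [ 0.280625   0.087000   0.514500   0.179000]
  [ 0.249875   0.132625   0.156375   0.691500]
det(I−A) = Σ_j (I−A)_1j·C_1j = (1.00)(0.562375) + (0.00)(0.135250) + (-0.35)(0.280625) + (-0.40)(0.249875) = 0.36420625
(I − A)⁻¹ = adj(I−A) / det(I−A) ≈
  [   1.5441     0.2293     0.6662     0.9315]
  [   0.3714     1.2376     0.4225     0.4774]
  [   0.7705     0.2389     1.4127     0.4915]
  [   0.6861     0.3641     0.4294     1.8986]
First solve x = (I − A)⁻¹ d = adj(I−A)·d / det(I−A); in particular x_3 = (0.280625·40 + 0.087000·105 + 0.514500·120 + 0.179000·115) / 0.36420625 = 102.685 / 0.36420625 ≈ 281.942.
Intermediate flow from 3 to 3: z_33 = a_33 · x_3 = 0.05 × 102.685 / 0.36420625 = 5.13425 / 0.36420625 ≈ 14.1.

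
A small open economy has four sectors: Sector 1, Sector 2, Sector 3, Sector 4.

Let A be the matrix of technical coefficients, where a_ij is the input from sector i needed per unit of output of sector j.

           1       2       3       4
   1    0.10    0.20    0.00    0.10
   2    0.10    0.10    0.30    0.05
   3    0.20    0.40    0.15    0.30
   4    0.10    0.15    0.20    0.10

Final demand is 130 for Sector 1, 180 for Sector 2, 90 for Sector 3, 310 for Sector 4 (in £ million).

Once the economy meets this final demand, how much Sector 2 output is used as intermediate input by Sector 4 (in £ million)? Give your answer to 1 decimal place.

z_24 = 29.7

I − A =
  [   0.90    -0.20     0.00    -0.10]
  [  -0.10     0.90    -0.30    -0.05]
  [  -0.20    -0.40     0.85    -0.30]
  [  -0.10    -0.15    -0.20     0.90]
Compute the cofactors C_ij = (−1)^(i+j)·(3×3 minor ij) of I−A; the adjugate is their transpose:
adj(I−A) = Cᵀ =
  [ 0.502625   0.161750   0.078500   0.091000]
  [ 0.139750   0.622000   0.251000   0.133750]
  [ 0.230000   0.405500   0.692750   0.279000]
  [ 0.130250   0.211750   0.204500   0.551500]
det(I−A) = Σ_j (I−A)_1j·C_1j = (0.90)(0.502625) + (-0.20)(0.139750) + (0.00)(0.230000) + (-0.10)(0.130250) = 0.4113875
(I − A)⁻¹ = adj(I−A) / det(I−A) ≈
  [   1.2218     0.3932     0.1908     0.2212]
  [   0.3397     1.5120     0.6101     0.3251]
  [   0.5591     0.9857     1.6839     0.6782]
  [   0.3166     0.5147     0.4971     1.3406]
First solve x = (I − A)⁻¹ d = adj(I−A)·d / det(I−A); in particular x_4 = (0.130250·130 + 0.211750·180 + 0.204500·90 + 0.551500·310) / 0.4113875 = 244.4175 / 0.4113875 ≈ 594.130.
Intermediate flow from 2 to 4: z_24 = a_24 · x_4 = 0.05 × 244.4175 / 0.4113875 = 12.220875 / 0.4113875 ≈ 29.7.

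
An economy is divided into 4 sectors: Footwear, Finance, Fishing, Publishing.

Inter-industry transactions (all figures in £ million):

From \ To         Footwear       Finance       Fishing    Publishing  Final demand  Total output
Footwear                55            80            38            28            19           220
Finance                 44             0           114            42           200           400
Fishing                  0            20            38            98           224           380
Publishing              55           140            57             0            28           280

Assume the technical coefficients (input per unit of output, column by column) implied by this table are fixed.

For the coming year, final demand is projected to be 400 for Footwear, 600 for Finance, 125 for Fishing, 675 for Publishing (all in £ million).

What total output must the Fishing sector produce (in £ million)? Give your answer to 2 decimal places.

Technical coefficients a_ij = z_ij / X_j:
  a_11 = 55/220 = 0.25, a_21 = 44/220 = 0.20, a_31 = 0/220 = 0.00, a_41 = 55/220 = 0.25
  a_12 = 80/400 = 0.20, a_22 = 0/400 = 0.00, a_32 = 20/400 = 0.05, a_42 = 140/400 = 0.35
  a_13 = 38/380 = 0.10, a_23 = 114/380 = 0.30, a_33 = 38/380 = 0.10, a_43 = 57/380 = 0.15
  a_14 = 28/280 = 0.10, a_24 = 42/280 = 0.15, a_34 = 98/280 = 0.35, a_44 = 0/280 = 0.00
I − A =
  [   0.75    -0.20    -0.10    -0.10]
  [  -0.20     1.00    -0.30    -0.15]
  [   0.00    -0.05     0.90    -0.35]
  [  -0.25    -0.35    -0.15     1.00]
Compute the cofactors C_ij = (−1)^(i+j)·(3×3 minor ij) of I−A; the adjugate is their transpose:
adj(I−A) = Cᵀ =
  [ 0.747375   0.219000   0.184750   0.172250]
  [ 0.229500   0.604375   0.261125   0.205000]
  [ 0.123875   0.145625   0.631125   0.255125]
  [ 0.285750   0.288125   0.232250   0.626750]
det(I−A) = Σ_j (I−A)_1j·C_1j = (0.75)(0.747375) + (-0.20)(0.229500) + (-0.10)(0.123875) + (-0.10)(0.285750) = 0.47366875
(I − A)⁻¹ = adj(I−A) / det(I−A) ≈
  [   1.5778     0.4623     0.3900     0.3637]
  [   0.4845     1.2759     0.5513     0.4328]
  [   0.2615     0.3074     1.3324     0.5386]
  [   0.6033     0.6083     0.4903     1.3232]
x = (I − A)⁻¹ d = adj(I−A)·d / det(I−A), with det(I−A) = 0.47366875:
  x_1 = (0.747375·400 + 0.219000·600 + 0.184750·125 + 0.172250·675) / 0.47366875 = 569.7125 / 0.47366875 ≈ 1202.77
  x_2 = (0.229500·400 + 0.604375·600 + 0.261125·125 + 0.205000·675) / 0.47366875 = 625.440625 / 0.47366875 ≈ 1320.42
  x_3 = (0.123875·400 + 0.145625·600 + 0.631125·125 + 0.255125·675) / 0.47366875 = 388.025 / 0.47366875 ≈ 819.19
  x_4 = (0.285750·400 + 0.288125·600 + 0.232250·125 + 0.626750·675) / 0.47366875 = 739.2625 / 0.47366875 ≈ 1560.72

x_3 = 819.19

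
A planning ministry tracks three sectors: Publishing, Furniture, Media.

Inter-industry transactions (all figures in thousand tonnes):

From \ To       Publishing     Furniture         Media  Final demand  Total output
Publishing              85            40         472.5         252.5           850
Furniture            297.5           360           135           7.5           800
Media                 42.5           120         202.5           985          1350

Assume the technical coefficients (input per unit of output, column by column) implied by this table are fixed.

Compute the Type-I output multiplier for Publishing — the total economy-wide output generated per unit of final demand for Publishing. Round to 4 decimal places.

Technical coefficients a_ij = z_ij / X_j:
  a_11 = 85/850 = 0.10, a_21 = 297.5/850 = 0.35, a_31 = 42.5/850 = 0.05
  a_12 = 40/800 = 0.05, a_22 = 360/800 = 0.45, a_32 = 120/800 = 0.15
  a_13 = 472.5/1350 = 0.35, a_23 = 135/1350 = 0.10, a_33 = 202.5/1350 = 0.15
I − A =
  [   0.90    -0.05    -0.35]
  [  -0.35     0.55    -0.10]
  [  -0.05    -0.15     0.85]
Cofactors of I−A, C_ij = (−1)^(i+j)·(minor ij) (rows/columns in the sector order above):
  C_11 = (0.55)(0.85) − (-0.10)(-0.15) = 0.4525
  C_12 = −[(-0.35)(0.85) − (-0.10)(-0.05)] = 0.3025
  C_13 = (-0.35)(-0.15) − (0.55)(-0.05) = 0.0800
  C_21 = −[(-0.05)(0.85) − (-0.35)(-0.15)] = 0.0950
  C_22 = (0.90)(0.85) − (-0.35)(-0.05) = 0.7475
  C_23 = −[(0.90)(-0.15) − (-0.05)(-0.05)] = 0.1375
  C_31 = (-0.05)(-0.10) − (-0.35)(0.55) = 0.1975
  C_32 = −[(0.90)(-0.10) − (-0.35)(-0.35)] = 0.2125
  C_33 = (0.90)(0.55) − (-0.05)(-0.35) = 0.4775
det(I−A) = Σ_j (I−A)_1j·C_1j = (0.90)(0.4525) + (-0.05)(0.3025) + (-0.35)(0.0800) = 0.364125
adj(I−A) = Cᵀ =
  [ 0.4525   0.0950   0.1975]
  [ 0.3025   0.7475   0.2125]
  [ 0.0800   0.1375   0.4775]
(I − A)⁻¹ = adj(I−A) / det(I−A) ≈
  [   1.24271     0.26090     0.54240]
  [   0.83076     2.05287     0.58359]
  [   0.21970     0.37762     1.31136]
The output multiplier for sector j is the column-j sum of the Leontief inverse (I − A)⁻¹ = adj(I−A) / det(I−A).
Column 1 of adj(I−A): (0.4525, 0.3025, 0.0800); det(I−A) = 0.364125.
m_1 = (0.4525 + 0.3025 + 0.0800) / 0.364125 = 0.835 / 0.364125 ≈ 2.2932.

m_1 = 2.2932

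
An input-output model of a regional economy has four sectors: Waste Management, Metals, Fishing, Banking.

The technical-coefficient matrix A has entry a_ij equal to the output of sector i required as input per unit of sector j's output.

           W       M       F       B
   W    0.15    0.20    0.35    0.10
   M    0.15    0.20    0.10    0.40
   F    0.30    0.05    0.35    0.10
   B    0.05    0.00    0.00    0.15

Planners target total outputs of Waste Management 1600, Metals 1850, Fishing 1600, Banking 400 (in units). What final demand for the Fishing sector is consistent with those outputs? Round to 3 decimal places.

I − A =
  [   0.85    -0.20    -0.35    -0.10]
  [  -0.15     0.80    -0.10    -0.40]
  [  -0.30    -0.05     0.65    -0.10]
  [  -0.05     0.00     0.00     0.85]
d = (I − A) x:
  d_W = (+0.85)·1600 + (-0.20)·1850 + (-0.35)·1600 + (-0.10)·400 = 390.000
  d_M = (-0.15)·1600 + (+0.80)·1850 + (-0.10)·1600 + (-0.40)·400 = 920.000
  d_F = (-0.30)·1600 + (-0.05)·1850 + (+0.65)·1600 + (-0.10)·400 = 427.500
  d_B = (-0.05)·1600 + (+0.00)·1850 + (+0.00)·1600 + (+0.85)·400 = 260.000

d_F = 427.500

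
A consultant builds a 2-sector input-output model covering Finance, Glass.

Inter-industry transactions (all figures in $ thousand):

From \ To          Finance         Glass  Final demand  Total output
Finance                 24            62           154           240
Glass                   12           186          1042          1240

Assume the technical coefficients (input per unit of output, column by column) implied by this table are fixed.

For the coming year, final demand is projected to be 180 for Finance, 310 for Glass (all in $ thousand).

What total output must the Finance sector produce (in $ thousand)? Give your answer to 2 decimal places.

Technical coefficients a_ij = z_ij / X_j:
  a_FF = 24/240 = 0.10, a_GF = 12/240 = 0.05
  a_FG = 62/1240 = 0.05, a_GG = 186/1240 = 0.15
I − A =
  [   0.90    -0.05]
  [  -0.05     0.85]
det(I−A) = (0.90)(0.85) − (-0.05)(-0.05) = 0.7625
adj(I−A) = [[0.85, 0.05], [0.05, 0.90]]
(I − A)⁻¹ = adj(I−A) / det(I−A) ≈
  [   1.1148     0.0656]
  [   0.0656     1.1803]
x = (I − A)⁻¹ d = adj(I−A)·d / det(I−A), with det(I−A) = 0.7625:
  x_F = (0.85·180 + 0.05·310) / 0.7625 = 168.50 / 0.7625 ≈ 220.98
  x_G = (0.05·180 + 0.90·310) / 0.7625 = 288.00 / 0.7625 ≈ 377.70

x_F = 220.98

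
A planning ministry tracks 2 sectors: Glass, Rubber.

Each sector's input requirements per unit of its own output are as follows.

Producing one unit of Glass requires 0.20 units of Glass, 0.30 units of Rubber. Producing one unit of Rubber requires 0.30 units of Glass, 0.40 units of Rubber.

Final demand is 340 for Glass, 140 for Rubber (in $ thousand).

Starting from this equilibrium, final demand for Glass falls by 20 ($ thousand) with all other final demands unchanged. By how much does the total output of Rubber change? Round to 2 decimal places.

I − A =
  [   0.80    -0.30]
  [  -0.30     0.60]
det(I−A) = (0.80)(0.60) − (-0.30)(-0.30) = 0.3900
adj(I−A) = [[0.60, 0.30], [0.30, 0.80]]
(I − A)⁻¹ = adj(I−A) / det(I−A) ≈
  [   1.5385     0.7692]
  [   0.7692     2.0513]
Δx = (I − A)⁻¹ Δd with Δd having -20 in the Glass component and 0 elsewhere.
So Δx_2 = L_21 · (-20), where L_21 = adj(I−A)_21 / det(I−A) = 0.30 / 0.3900.
Δx_2 = 0.30 × (-20) / 0.3900 = -6.00 / 0.3900 ≈ -15.38.

Δx_2 = -15.38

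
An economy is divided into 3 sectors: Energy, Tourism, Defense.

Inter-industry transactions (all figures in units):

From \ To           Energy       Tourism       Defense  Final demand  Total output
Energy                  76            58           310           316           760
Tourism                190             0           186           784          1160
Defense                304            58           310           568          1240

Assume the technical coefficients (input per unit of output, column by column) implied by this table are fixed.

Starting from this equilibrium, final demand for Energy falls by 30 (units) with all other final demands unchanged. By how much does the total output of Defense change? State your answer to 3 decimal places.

Technical coefficients a_ij = z_ij / X_j:
  a_EE = 76/760 = 0.10, a_TE = 190/760 = 0.25, a_DE = 304/760 = 0.40
  a_ET = 58/1160 = 0.05, a_TT = 0/1160 = 0.00, a_DT = 58/1160 = 0.05
  a_ED = 310/1240 = 0.25, a_TD = 186/1240 = 0.15, a_DD = 310/1240 = 0.25
I − A =
  [   0.90    -0.05    -0.25]
  [  -0.25     1.00    -0.15]
  [  -0.40    -0.05     0.75]
Cofactors of I−A, C_ij = (−1)^(i+j)·(minor ij) (rows/columns in the sector order above):
  C_11 = (1.00)(0.75) − (-0.15)(-0.05) = 0.7425
  C_12 = −[(-0.25)(0.75) − (-0.15)(-0.40)] = 0.2475
  C_13 = (-0.25)(-0.05) − (1.00)(-0.40) = 0.4125
  C_21 = −[(-0.05)(0.75) − (-0.25)(-0.05)] = 0.0500
  C_22 = (0.90)(0.75) − (-0.25)(-0.40) = 0.5750
  C_23 = −[(0.90)(-0.05) − (-0.05)(-0.40)] = 0.0650
  C_31 = (-0.05)(-0.15) − (-0.25)(1.00) = 0.2575
  C_32 = −[(0.90)(-0.15) − (-0.25)(-0.25)] = 0.1975
  C_33 = (0.90)(1.00) − (-0.05)(-0.25) = 0.8875
det(I−A) = Σ_j (I−A)_1j·C_1j = (0.90)(0.7425) + (-0.05)(0.2475) + (-0.25)(0.4125) = 0.55275
adj(I−A) = Cᵀ =
  [ 0.7425   0.0500   0.2575]
  [ 0.2475   0.5750   0.1975]
  [ 0.4125   0.0650   0.8875]
(I − A)⁻¹ = adj(I−A) / det(I−A) ≈
  [   1.3433     0.0905     0.4659]
  [   0.4478     1.0403     0.3573]
  [   0.7463     0.1176     1.6056]
Δx = (I − A)⁻¹ Δd with Δd having -30 in the Energy component and 0 elsewhere.
So Δx_D = L_DE · (-30), where L_DE = adj(I−A)_DE / det(I−A) = 0.4125 / 0.55275.
Δx_D = 0.4125 × (-30) / 0.55275 = -12.375 / 0.55275 ≈ -22.388.

Δx_D = -22.388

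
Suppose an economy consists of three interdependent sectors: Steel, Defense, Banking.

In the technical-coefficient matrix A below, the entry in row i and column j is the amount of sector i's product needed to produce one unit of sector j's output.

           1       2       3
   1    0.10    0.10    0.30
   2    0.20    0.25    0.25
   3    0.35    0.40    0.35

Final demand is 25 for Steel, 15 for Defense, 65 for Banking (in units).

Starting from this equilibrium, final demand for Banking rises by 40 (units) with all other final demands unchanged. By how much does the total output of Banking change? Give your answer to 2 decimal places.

Δx_3 = 116.83

I − A =
  [   0.90    -0.10    -0.30]
  [  -0.20     0.75    -0.25]
  [  -0.35    -0.40     0.65]
Cofactors of I−A, C_ij = (−1)^(i+j)·(minor ij) (rows/columns in the sector order above):
  C_11 = (0.75)(0.65) − (-0.25)(-0.40) = 0.3875
  C_12 = −[(-0.20)(0.65) − (-0.25)(-0.35)] = 0.2175
  C_13 = (-0.20)(-0.40) − (0.75)(-0.35) = 0.3425
  C_21 = −[(-0.10)(0.65) − (-0.30)(-0.40)] = 0.1850
  C_22 = (0.90)(0.65) − (-0.30)(-0.35) = 0.4800
  C_23 = −[(0.90)(-0.40) − (-0.10)(-0.35)] = 0.3950
  C_31 = (-0.10)(-0.25) − (-0.30)(0.75) = 0.2500
  C_32 = −[(0.90)(-0.25) − (-0.30)(-0.20)] = 0.2850
  C_33 = (0.90)(0.75) − (-0.10)(-0.20) = 0.6550
det(I−A) = Σ_j (I−A)_1j·C_1j = (0.90)(0.3875) + (-0.10)(0.2175) + (-0.30)(0.3425) = 0.22425
adj(I−A) = Cᵀ =
  [ 0.3875   0.1850   0.2500]
  [ 0.2175   0.4800   0.2850]
  [ 0.3425   0.3950   0.6550]
(I − A)⁻¹ = adj(I−A) / det(I−A) ≈
  [   1.7280     0.8250     1.1148]
  [   0.9699     2.1405     1.2709]
  [   1.5273     1.7614     2.9208]
Δx = (I − A)⁻¹ Δd with Δd having +40 in the Banking component and 0 elsewhere.
So Δx_3 = L_33 · (+40), where L_33 = adj(I−A)_33 / det(I−A) = 0.6550 / 0.22425.
Δx_3 = 0.6550 × (+40) / 0.22425 = 26.20 / 0.22425 ≈ 116.83.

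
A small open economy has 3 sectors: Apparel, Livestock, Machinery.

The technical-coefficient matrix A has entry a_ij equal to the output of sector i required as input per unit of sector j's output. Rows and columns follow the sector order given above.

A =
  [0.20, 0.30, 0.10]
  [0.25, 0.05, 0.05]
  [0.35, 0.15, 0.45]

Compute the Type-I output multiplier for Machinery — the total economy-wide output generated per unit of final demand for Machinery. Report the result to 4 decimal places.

m_3 = 2.6180

I − A =
  [   0.80    -0.30    -0.10]
  [  -0.25     0.95    -0.05]
  [  -0.35    -0.15     0.55]
Cofactors of I−A, C_ij = (−1)^(i+j)·(minor ij) (rows/columns in the sector order above):
  C_11 = (0.95)(0.55) − (-0.05)(-0.15) = 0.5150
  C_12 = −[(-0.25)(0.55) − (-0.05)(-0.35)] = 0.1550
  C_13 = (-0.25)(-0.15) − (0.95)(-0.35) = 0.3700
  C_21 = −[(-0.30)(0.55) − (-0.10)(-0.15)] = 0.1800
  C_22 = (0.80)(0.55) − (-0.10)(-0.35) = 0.4050
  C_23 = −[(0.80)(-0.15) − (-0.30)(-0.35)] = 0.2250
  C_31 = (-0.30)(-0.05) − (-0.10)(0.95) = 0.1100
  C_32 = −[(0.80)(-0.05) − (-0.10)(-0.25)] = 0.0650
  C_33 = (0.80)(0.95) − (-0.30)(-0.25) = 0.6850
det(I−A) = Σ_j (I−A)_1j·C_1j = (0.80)(0.5150) + (-0.30)(0.1550) + (-0.10)(0.3700) = 0.3285
adj(I−A) = Cᵀ =
  [ 0.5150   0.1800   0.1100]
  [ 0.1550   0.4050   0.0650]
  [ 0.3700   0.2250   0.6850]
(I − A)⁻¹ = adj(I−A) / det(I−A) ≈
  [   1.56773     0.54795     0.33486]
  [   0.47184     1.23288     0.19787]
  [   1.12633     0.68493     2.08524]
The output multiplier for sector j is the column-j sum of the Leontief inverse (I − A)⁻¹ = adj(I−A) / det(I−A).
Column 3 of adj(I−A): (0.1100, 0.0650, 0.6850); det(I−A) = 0.3285.
m_3 = (0.1100 + 0.0650 + 0.6850) / 0.3285 = 0.86 / 0.3285 ≈ 2.6180.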